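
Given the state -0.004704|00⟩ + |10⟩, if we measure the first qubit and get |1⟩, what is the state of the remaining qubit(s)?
|0⟩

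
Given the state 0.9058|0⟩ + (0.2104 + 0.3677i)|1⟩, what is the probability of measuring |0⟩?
0.8205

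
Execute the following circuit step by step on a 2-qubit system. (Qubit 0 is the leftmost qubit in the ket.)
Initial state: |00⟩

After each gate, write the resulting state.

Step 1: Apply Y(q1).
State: i|01⟩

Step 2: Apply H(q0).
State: (1/√2)i|01⟩ + (1/√2)i|11⟩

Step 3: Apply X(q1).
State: (1/√2)i|00⟩ + (1/√2)i|10⟩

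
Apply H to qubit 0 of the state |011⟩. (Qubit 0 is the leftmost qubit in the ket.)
1/√2|011⟩ + 1/√2|111⟩

H on qubit 0 mixes each pair of kets that differ only in qubit 0: amplitudes (a, b) of (|…0…⟩, |…1…⟩) become ((a + b)/√2, (a − b)/√2). Kets absent from the input have amplitude 0.
(|011⟩, |111⟩): (a, b) = (1, 0) → (1/√2, 1/√2)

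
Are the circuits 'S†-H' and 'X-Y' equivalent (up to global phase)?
No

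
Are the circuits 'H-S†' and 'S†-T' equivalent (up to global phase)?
No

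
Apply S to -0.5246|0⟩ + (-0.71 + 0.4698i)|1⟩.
-0.5246|0⟩ + (-0.4698 - 0.71i)|1⟩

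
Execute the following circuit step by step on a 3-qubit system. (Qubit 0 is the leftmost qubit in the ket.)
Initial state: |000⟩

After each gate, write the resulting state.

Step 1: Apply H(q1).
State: 1/√2|000⟩ + 1/√2|010⟩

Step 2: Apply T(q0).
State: 1/√2|000⟩ + 1/√2|010⟩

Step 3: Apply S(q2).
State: 1/√2|000⟩ + 1/√2|010⟩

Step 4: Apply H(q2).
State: 1/2|000⟩ + 1/2|001⟩ + 1/2|010⟩ + 1/2|011⟩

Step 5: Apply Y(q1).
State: -(1/2)i|000⟩ - (1/2)i|001⟩ + (1/2)i|010⟩ + (1/2)i|011⟩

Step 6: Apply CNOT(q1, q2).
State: -(1/2)i|000⟩ - (1/2)i|001⟩ + (1/2)i|010⟩ + (1/2)i|011⟩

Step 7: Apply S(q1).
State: -(1/2)i|000⟩ - (1/2)i|001⟩ - 1/2|010⟩ - 1/2|011⟩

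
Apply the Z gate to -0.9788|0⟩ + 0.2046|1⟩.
-0.9788|0⟩ - 0.2046|1⟩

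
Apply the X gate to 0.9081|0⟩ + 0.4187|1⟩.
0.4187|0⟩ + 0.9081|1⟩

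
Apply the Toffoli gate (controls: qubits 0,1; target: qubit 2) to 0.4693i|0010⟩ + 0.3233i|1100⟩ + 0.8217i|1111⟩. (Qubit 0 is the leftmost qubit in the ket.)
0.4693i|0010⟩ + 0.8217i|1101⟩ + 0.3233i|1110⟩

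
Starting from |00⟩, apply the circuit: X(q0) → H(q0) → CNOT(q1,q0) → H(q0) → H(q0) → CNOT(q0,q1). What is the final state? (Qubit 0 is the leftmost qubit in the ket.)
1/√2|00⟩ - 1/√2|11⟩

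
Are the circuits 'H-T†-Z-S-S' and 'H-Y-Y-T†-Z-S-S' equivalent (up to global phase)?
Yes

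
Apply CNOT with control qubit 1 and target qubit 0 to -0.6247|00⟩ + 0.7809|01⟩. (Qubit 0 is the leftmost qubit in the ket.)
-0.6247|00⟩ + 0.7809|11⟩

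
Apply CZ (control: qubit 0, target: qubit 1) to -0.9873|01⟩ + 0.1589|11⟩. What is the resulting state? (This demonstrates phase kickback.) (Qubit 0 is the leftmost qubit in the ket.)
-0.9873|01⟩ - 0.1589|11⟩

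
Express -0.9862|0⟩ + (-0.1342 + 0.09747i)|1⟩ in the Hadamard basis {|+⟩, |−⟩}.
(-0.7922 + 0.06892i)|+⟩ + (-0.6025 - 0.06892i)|−⟩

With |ψ⟩ = α|0⟩ + β|1⟩, the Hadamard-basis coefficients are ⟨+|ψ⟩ = (α + β)/√2 and ⟨−|ψ⟩ = (α − β)/√2.
Here α = -0.9862, β = (-0.1342 + 0.09747i): (α + β)/√2 = (-0.7922 + 0.06892i), (α − β)/√2 = (-0.6025 - 0.06892i).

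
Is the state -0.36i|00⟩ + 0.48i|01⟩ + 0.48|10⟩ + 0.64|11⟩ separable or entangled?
Entangled

Writing the state as a|00⟩ + b|01⟩ + c|10⟩ + d|11⟩, it is a product state iff ad − bc = 0.
Here (a, b, c, d) = (-0.36i, 0.48i, 0.48, 0.64): ad − bc = (-0.36i)(0.64) − (0.48i)(0.48) = -0.4608i ≠ 0, so the state is entangled.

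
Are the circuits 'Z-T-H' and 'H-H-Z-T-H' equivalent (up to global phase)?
Yes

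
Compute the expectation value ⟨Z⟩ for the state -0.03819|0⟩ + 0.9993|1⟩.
-0.9971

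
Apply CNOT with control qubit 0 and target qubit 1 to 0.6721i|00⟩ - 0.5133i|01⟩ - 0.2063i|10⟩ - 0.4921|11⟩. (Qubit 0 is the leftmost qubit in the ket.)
0.6721i|00⟩ - 0.5133i|01⟩ - 0.4921|10⟩ - 0.2063i|11⟩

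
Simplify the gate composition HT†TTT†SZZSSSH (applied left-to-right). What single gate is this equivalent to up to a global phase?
I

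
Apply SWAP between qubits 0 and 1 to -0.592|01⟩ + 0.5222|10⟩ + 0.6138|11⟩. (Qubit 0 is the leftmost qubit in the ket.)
0.5222|01⟩ - 0.592|10⟩ + 0.6138|11⟩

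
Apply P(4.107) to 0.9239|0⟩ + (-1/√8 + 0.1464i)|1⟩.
0.9239|0⟩ + (0.3216 + 0.2074i)|1⟩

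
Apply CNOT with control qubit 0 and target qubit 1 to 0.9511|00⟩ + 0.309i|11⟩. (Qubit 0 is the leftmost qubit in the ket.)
0.9511|00⟩ + 0.309i|10⟩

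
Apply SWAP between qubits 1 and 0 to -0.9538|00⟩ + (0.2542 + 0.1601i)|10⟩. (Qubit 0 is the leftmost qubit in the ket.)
-0.9538|00⟩ + (0.2542 + 0.1601i)|01⟩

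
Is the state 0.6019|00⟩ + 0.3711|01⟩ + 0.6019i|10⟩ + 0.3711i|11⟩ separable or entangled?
Separable

Writing the state as a|00⟩ + b|01⟩ + c|10⟩ + d|11⟩, it is a product state iff ad − bc = 0.
Here (a, b, c, d) = (0.6019, 0.3711, 0.6019i, 0.3711i): ad − bc = (0.6019)(0.3711i) − (0.3711)(0.6019i) = 0, so the state is separable.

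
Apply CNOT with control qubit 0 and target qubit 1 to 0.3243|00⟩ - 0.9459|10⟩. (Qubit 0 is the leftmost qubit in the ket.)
0.3243|00⟩ - 0.9459|11⟩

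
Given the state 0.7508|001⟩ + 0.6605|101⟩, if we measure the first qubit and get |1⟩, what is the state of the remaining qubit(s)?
|01⟩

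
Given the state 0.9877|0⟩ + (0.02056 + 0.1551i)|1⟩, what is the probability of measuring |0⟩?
0.9756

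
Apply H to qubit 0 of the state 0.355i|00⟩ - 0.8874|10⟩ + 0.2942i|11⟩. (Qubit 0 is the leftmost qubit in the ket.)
(-0.6275 + 0.251i)|00⟩ + 0.208i|01⟩ + (0.6275 + 0.251i)|10⟩ - 0.208i|11⟩

H on qubit 0 mixes each pair of kets that differ only in qubit 0: amplitudes (a, b) of (|…0…⟩, |…1…⟩) become ((a + b)/√2, (a − b)/√2). Kets absent from the input have amplitude 0.
(|00⟩, |10⟩): (a, b) = (0.355i, -0.8874) → ((-0.6275 + 0.251i), (0.6275 + 0.251i))
(|01⟩, |11⟩): (a, b) = (0, 0.2942i) → (0.208i, -0.208i)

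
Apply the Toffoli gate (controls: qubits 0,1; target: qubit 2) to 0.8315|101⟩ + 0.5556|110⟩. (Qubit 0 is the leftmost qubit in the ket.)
0.8315|101⟩ + 0.5556|111⟩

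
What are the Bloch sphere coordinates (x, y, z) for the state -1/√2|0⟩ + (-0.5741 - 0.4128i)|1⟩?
(0.8119, 0.5838, 0.00000535)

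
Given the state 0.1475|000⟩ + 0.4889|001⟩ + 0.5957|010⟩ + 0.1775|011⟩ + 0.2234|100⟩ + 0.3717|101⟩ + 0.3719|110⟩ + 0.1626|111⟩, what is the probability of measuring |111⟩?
0.02644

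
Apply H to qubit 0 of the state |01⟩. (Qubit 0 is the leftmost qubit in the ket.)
1/√2|01⟩ + 1/√2|11⟩

H on qubit 0 mixes each pair of kets that differ only in qubit 0: amplitudes (a, b) of (|…0…⟩, |…1…⟩) become ((a + b)/√2, (a − b)/√2). Kets absent from the input have amplitude 0.
(|01⟩, |11⟩): (a, b) = (1, 0) → (1/√2, 1/√2)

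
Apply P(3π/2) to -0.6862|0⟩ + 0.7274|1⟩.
-0.6862|0⟩ - 0.7274i|1⟩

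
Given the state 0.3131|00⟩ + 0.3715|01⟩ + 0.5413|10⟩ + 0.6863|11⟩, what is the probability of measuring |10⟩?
0.293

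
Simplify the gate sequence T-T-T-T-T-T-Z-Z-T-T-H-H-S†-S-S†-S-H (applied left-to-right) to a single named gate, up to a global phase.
H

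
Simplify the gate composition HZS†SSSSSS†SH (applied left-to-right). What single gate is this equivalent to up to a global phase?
X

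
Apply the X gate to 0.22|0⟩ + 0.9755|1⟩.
0.9755|0⟩ + 0.22|1⟩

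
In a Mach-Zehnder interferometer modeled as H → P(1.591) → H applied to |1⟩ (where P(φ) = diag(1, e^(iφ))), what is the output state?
(0.5101 - 0.4999i)|0⟩ + (0.4899 + 0.4999i)|1⟩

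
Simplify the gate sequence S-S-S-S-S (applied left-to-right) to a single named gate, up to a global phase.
S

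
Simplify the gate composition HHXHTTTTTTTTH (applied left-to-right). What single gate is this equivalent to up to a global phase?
X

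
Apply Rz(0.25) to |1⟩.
(0.9922 + 0.1247i)|1⟩

Rz(0.25) = [[e^(−iθ/2), 0], [0, e^(iθ/2)]] with e^(±iθ/2) = cos(θ/2) ± i·sin(θ/2); θ = 0.25, cos(θ/2) ≈ 0.992198, sin(θ/2) ≈ 0.124675.
With a = amp(|0⟩) = 0 and b = amp(|1⟩) = 1:
new amp(|0⟩) = (0.992198 - 0.124675i)·a = 0
new amp(|1⟩) = (0.992198 + 0.124675i)·b = (0.9922 + 0.1247i)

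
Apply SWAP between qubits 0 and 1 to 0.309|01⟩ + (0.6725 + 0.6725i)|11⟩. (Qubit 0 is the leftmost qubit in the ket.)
0.309|10⟩ + (0.6725 + 0.6725i)|11⟩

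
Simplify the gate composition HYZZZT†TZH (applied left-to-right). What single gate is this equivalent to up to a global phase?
Y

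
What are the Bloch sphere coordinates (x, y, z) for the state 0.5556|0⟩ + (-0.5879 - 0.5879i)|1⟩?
(-0.6533, -0.6533, -0.3826)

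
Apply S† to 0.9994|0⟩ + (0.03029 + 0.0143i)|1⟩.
0.9994|0⟩ + (0.0143 - 0.03029i)|1⟩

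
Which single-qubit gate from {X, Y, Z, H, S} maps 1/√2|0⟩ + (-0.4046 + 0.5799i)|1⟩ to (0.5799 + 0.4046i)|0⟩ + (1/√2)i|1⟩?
Y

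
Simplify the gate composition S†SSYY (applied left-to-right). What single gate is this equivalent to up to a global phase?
S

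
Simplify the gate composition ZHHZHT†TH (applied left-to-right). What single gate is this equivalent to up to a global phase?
I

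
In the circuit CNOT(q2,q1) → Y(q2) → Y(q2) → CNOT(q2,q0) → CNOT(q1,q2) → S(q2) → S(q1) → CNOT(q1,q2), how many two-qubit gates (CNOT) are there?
4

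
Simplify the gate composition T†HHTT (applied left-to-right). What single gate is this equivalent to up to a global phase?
T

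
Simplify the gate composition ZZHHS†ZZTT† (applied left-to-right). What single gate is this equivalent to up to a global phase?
S†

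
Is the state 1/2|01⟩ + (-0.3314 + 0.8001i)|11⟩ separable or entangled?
Separable

Writing the state as a|00⟩ + b|01⟩ + c|10⟩ + d|11⟩, it is a product state iff ad − bc = 0.
Here (a, b, c, d) = (0, 1/2, 0, (-0.3314 + 0.8001i)): ad − bc = (0)(-0.3314 + 0.8001i) − (1/2)(0) = 0, so the state is separable.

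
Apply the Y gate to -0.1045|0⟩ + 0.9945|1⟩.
-0.9945i|0⟩ - 0.1045i|1⟩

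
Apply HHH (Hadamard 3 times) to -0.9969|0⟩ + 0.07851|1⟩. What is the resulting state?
-0.6494|0⟩ - 0.7604|1⟩

H² = I, so H^3 = H: a single Hadamard. With (a, b) = (-0.9969, 0.07851), H gives ((a + b)/√2, (a − b)/√2) = (-0.6494, -0.7604).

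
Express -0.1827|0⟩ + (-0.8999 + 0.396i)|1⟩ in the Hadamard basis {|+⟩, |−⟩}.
(-0.7655 + 0.28i)|+⟩ + (0.5071 - 0.28i)|−⟩

With |ψ⟩ = α|0⟩ + β|1⟩, the Hadamard-basis coefficients are ⟨+|ψ⟩ = (α + β)/√2 and ⟨−|ψ⟩ = (α − β)/√2.
Here α = -0.1827, β = (-0.8999 + 0.396i): (α + β)/√2 = (-0.7655 + 0.28i), (α − β)/√2 = (0.5071 - 0.28i).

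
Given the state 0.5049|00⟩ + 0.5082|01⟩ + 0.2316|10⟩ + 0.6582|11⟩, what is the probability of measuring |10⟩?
0.05364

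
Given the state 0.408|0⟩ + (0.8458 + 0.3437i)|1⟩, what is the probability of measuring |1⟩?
0.8335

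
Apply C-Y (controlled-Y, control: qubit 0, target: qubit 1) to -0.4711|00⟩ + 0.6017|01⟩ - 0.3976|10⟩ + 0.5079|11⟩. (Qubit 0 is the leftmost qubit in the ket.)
-0.4711|00⟩ + 0.6017|01⟩ - 0.5079i|10⟩ - 0.3976i|11⟩

C-Y leaves the control-|0⟩ kets |00⟩, |01⟩ unchanged and applies Y to qubit 1 on the control-|1⟩ pair (|10⟩, |11⟩).
Y = [[0, -i], [i, 0]].
With a = amp(|10⟩) = -0.3976 and b = amp(|11⟩) = 0.5079:
new amp(|10⟩) = (-i)·b = -0.5079i
new amp(|11⟩) = (i)·a = -0.3976i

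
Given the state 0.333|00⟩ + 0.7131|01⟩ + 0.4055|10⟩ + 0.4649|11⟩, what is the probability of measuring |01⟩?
0.5085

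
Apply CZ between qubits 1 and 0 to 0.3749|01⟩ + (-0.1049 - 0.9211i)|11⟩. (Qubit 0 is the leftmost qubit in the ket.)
0.3749|01⟩ + (0.1049 + 0.9211i)|11⟩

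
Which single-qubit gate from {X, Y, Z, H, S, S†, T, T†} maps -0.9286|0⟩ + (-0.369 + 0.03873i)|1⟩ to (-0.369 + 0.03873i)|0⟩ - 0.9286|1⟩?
X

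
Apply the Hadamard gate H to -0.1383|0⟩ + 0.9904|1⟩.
0.6025|0⟩ - 0.7981|1⟩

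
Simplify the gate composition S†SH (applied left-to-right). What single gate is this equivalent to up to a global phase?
H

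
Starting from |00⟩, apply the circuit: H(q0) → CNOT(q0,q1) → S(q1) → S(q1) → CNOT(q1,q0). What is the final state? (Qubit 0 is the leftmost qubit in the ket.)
1/√2|00⟩ - 1/√2|01⟩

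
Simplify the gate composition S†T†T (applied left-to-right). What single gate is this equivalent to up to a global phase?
S†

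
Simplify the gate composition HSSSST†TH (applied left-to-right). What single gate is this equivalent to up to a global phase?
I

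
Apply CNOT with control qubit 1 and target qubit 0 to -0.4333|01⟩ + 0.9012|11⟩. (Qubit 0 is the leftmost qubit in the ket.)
0.9012|01⟩ - 0.4333|11⟩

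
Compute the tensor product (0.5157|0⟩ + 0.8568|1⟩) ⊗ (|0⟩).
0.5157|00⟩ + 0.8568|10⟩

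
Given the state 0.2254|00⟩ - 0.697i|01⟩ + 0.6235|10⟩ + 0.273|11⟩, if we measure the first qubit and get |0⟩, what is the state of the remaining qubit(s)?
0.3077|0⟩ - 0.9515i|1⟩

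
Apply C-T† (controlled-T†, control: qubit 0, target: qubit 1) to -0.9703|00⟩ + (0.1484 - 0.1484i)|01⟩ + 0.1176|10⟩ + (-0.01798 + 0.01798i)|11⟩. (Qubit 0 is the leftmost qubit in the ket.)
-0.9703|00⟩ + (0.1484 - 0.1484i)|01⟩ + 0.1176|10⟩ + 0.02543i|11⟩

C-T† leaves the control-|0⟩ kets |00⟩, |01⟩ unchanged and applies T† to qubit 1 on the control-|1⟩ pair (|10⟩, |11⟩).
T† = [[1, 0], [0, (1/√2 - (1/√2)i)]].
With a = amp(|10⟩) = 0.1176 and b = amp(|11⟩) = (-0.01798 + 0.01798i):
new amp(|10⟩) = (1)·a = 0.1176
new amp(|11⟩) = (1/√2 - (1/√2)i)·b = 0.02543i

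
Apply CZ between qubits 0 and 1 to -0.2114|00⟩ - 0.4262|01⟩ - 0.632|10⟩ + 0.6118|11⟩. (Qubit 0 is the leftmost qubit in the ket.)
-0.2114|00⟩ - 0.4262|01⟩ - 0.632|10⟩ - 0.6118|11⟩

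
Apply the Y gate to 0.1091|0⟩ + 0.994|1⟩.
-0.994i|0⟩ + 0.1091i|1⟩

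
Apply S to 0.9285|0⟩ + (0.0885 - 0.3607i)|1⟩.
0.9285|0⟩ + (0.3607 + 0.0885i)|1⟩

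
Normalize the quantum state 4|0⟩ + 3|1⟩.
0.8|0⟩ + 0.6|1⟩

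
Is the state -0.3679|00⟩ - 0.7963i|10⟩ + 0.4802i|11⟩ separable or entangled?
Entangled

Writing the state as a|00⟩ + b|01⟩ + c|10⟩ + d|11⟩, it is a product state iff ad − bc = 0.
Here (a, b, c, d) = (-0.3679, 0, -0.7963i, 0.4802i): ad − bc = (-0.3679)(0.4802i) − (0)(-0.7963i) = -0.1767i ≠ 0, so the state is entangled.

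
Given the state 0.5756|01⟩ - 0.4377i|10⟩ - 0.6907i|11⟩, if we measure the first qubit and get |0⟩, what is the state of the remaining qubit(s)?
|1⟩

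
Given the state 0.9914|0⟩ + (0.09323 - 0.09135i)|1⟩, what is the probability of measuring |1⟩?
0.01704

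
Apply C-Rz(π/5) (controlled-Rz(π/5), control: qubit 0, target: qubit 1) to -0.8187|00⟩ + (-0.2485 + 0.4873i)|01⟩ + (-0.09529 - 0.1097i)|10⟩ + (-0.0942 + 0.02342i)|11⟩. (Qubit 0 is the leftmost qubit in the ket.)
-0.8187|00⟩ + (-0.2485 + 0.4873i)|01⟩ + (-0.1245 - 0.07488i)|10⟩ + (-0.09683 - 0.006836i)|11⟩

C-Rz(π/5) leaves the control-|0⟩ kets |00⟩, |01⟩ unchanged and applies Rz(π/5) to qubit 1 on the control-|1⟩ pair (|10⟩, |11⟩).
Rz(π/5) = [[e^(−iθ/2), 0], [0, e^(iθ/2)]] with e^(±iθ/2) = cos(θ/2) ± i·sin(θ/2); θ = π/5, cos(θ/2) ≈ 0.951057, sin(θ/2) ≈ 0.309017.
With a = amp(|10⟩) = (-0.09529 - 0.1097i) and b = amp(|11⟩) = (-0.0942 + 0.02342i):
new amp(|10⟩) = (0.951057 - 0.309017i)·a = (-0.1245 - 0.07488i)
new amp(|11⟩) = (0.951057 + 0.309017i)·b = (-0.09683 - 0.006836i)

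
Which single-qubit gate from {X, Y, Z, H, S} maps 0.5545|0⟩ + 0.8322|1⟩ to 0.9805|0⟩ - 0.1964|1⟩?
H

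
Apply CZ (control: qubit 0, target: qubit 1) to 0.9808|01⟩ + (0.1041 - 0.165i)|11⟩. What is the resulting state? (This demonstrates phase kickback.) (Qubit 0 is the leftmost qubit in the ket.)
0.9808|01⟩ + (-0.1041 + 0.165i)|11⟩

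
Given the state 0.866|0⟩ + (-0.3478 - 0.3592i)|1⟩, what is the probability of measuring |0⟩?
0.75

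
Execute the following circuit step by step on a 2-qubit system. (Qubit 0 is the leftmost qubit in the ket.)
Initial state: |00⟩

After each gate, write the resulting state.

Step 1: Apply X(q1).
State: |01⟩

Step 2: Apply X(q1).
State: |00⟩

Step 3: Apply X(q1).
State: |01⟩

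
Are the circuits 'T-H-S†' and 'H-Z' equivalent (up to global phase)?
No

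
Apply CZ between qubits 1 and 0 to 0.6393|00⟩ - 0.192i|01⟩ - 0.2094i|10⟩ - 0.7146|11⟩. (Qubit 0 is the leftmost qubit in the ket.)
0.6393|00⟩ - 0.192i|01⟩ - 0.2094i|10⟩ + 0.7146|11⟩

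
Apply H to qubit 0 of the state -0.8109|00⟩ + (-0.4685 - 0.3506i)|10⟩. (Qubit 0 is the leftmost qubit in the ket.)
(-0.9047 - 0.2479i)|00⟩ + (-0.2421 + 0.2479i)|10⟩

H on qubit 0 mixes each pair of kets that differ only in qubit 0: amplitudes (a, b) of (|…0…⟩, |…1…⟩) become ((a + b)/√2, (a − b)/√2). Kets absent from the input have amplitude 0.
(|00⟩, |10⟩): (a, b) = (-0.8109, (-0.4685 - 0.3506i)) → ((-0.9047 - 0.2479i), (-0.2421 + 0.2479i))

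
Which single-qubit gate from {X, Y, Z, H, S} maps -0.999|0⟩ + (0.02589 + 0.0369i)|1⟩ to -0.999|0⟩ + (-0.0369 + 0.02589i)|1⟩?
S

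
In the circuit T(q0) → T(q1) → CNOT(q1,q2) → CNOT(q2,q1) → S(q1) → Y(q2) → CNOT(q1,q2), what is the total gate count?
7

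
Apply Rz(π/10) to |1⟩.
(0.9877 + 0.1564i)|1⟩

Rz(π/10) = [[e^(−iθ/2), 0], [0, e^(iθ/2)]] with e^(±iθ/2) = cos(θ/2) ± i·sin(θ/2); θ = π/10, cos(θ/2) ≈ 0.987688, sin(θ/2) ≈ 0.156434.
With a = amp(|0⟩) = 0 and b = amp(|1⟩) = 1:
new amp(|0⟩) = (0.987688 - 0.156434i)·a = 0
new amp(|1⟩) = (0.987688 + 0.156434i)·b = (0.9877 + 0.1564i)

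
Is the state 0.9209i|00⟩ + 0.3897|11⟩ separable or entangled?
Entangled

Writing the state as a|00⟩ + b|01⟩ + c|10⟩ + d|11⟩, it is a product state iff ad − bc = 0.
Here (a, b, c, d) = (0.9209i, 0, 0, 0.3897): ad − bc = (0.9209i)(0.3897) − (0)(0) = 0.3589i ≠ 0, so the state is entangled.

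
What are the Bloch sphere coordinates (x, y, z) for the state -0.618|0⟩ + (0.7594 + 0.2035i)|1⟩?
(-0.9386, -0.2515, -0.2362)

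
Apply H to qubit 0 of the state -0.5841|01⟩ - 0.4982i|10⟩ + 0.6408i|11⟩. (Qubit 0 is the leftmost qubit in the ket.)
-0.3523i|00⟩ + (-0.413 + 0.4531i)|01⟩ + 0.3523i|10⟩ + (-0.413 - 0.4531i)|11⟩

H on qubit 0 mixes each pair of kets that differ only in qubit 0: amplitudes (a, b) of (|…0…⟩, |…1…⟩) become ((a + b)/√2, (a − b)/√2). Kets absent from the input have amplitude 0.
(|00⟩, |10⟩): (a, b) = (0, -0.4982i) → (-0.3523i, 0.3523i)
(|01⟩, |11⟩): (a, b) = (-0.5841, 0.6408i) → ((-0.413 + 0.4531i), (-0.413 - 0.4531i))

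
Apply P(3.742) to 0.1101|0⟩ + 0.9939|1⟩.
0.1101|0⟩ + (-0.8201 - 0.5615i)|1⟩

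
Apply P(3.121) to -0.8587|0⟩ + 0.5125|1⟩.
-0.8587|0⟩ + (-0.5124 + 0.01055i)|1⟩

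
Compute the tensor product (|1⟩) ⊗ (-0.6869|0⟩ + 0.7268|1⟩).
-0.6869|10⟩ + 0.7268|11⟩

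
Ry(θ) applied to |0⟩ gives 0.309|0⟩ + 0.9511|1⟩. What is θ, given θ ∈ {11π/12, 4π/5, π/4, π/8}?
4π/5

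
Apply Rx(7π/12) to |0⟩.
0.6088|0⟩ - 0.7934i|1⟩

Rx(7π/12) = [[cos(θ/2), −i·sin(θ/2)], [−i·sin(θ/2), cos(θ/2)]]; θ = 7π/12, cos(θ/2) ≈ 0.608761, sin(θ/2) ≈ 0.793353.
With a = amp(|0⟩) = 1 and b = amp(|1⟩) = 0:
new amp(|0⟩) = (0.608761)·a + (-0.793353i)·b = 0.6088
new amp(|1⟩) = (-0.793353i)·a + (0.608761)·b = -0.7934i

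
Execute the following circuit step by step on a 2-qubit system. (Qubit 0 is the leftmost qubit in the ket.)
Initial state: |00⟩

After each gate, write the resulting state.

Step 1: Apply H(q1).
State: 1/√2|00⟩ + 1/√2|01⟩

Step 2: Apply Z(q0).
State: 1/√2|00⟩ + 1/√2|01⟩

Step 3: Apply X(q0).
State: 1/√2|10⟩ + 1/√2|11⟩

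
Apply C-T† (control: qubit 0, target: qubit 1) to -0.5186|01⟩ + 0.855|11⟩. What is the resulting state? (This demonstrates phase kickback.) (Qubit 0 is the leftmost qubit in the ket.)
-0.5186|01⟩ + (0.6046 - 0.6046i)|11⟩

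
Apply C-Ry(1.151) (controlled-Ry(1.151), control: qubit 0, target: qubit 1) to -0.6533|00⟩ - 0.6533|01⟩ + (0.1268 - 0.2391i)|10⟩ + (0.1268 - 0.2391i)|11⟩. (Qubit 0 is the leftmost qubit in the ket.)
-0.6533|00⟩ - 0.6533|01⟩ + (0.03736 - 0.07045i)|10⟩ + (0.1754 - 0.3307i)|11⟩

C-Ry(1.151) leaves the control-|0⟩ kets |00⟩, |01⟩ unchanged and applies Ry(1.151) to qubit 1 on the control-|1⟩ pair (|10⟩, |11⟩).
Ry(1.151) = [[cos(θ/2), −sin(θ/2)], [sin(θ/2), cos(θ/2)]]; θ = 1.151, cos(θ/2) ≈ 0.83892, sin(θ/2) ≈ 0.544254.
With a = amp(|10⟩) = (0.1268 - 0.2391i) and b = amp(|11⟩) = (0.1268 - 0.2391i):
new amp(|10⟩) = (0.83892)·a + (-0.544254)·b = (0.03736 - 0.07045i)
new amp(|11⟩) = (0.544254)·a + (0.83892)·b = (0.1754 - 0.3307i)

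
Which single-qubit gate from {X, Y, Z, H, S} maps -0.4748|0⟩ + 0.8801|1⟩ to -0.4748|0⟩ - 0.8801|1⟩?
Z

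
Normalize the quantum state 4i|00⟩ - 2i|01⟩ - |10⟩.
0.8729i|00⟩ - 0.4364i|01⟩ - 0.2182|10⟩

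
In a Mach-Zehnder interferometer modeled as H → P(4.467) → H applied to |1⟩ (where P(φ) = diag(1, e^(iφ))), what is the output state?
(0.6215 + 0.485i)|0⟩ + (0.3785 - 0.485i)|1⟩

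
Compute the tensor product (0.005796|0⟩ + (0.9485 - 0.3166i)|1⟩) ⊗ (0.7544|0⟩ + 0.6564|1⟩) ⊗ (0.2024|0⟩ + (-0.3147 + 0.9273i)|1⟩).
0.000885|000⟩ + (-0.001376 + 0.004055i)|001⟩ + 0.00077|010⟩ + (-0.001197 + 0.003528i)|011⟩ + (0.1448 - 0.04834i)|100⟩ + (-0.003704 + 0.7387i)|101⟩ + (0.126 - 0.04206i)|110⟩ + (-0.003223 + 0.6427i)|111⟩

amp(|b₁b₂…⟩) = product of the factor amplitudes for bits b₁, b₂, …; only kets whose every factor amplitude is nonzero survive.
|000⟩: (0.005796)(0.7544)(0.2024) = 0.000885
|001⟩: (0.005796)(0.7544)(-0.3147 + 0.9273i) = (-0.001376 + 0.004055i)
|010⟩: (0.005796)(0.6564)(0.2024) = 0.00077
|011⟩: (0.005796)(0.6564)(-0.3147 + 0.9273i) = (-0.001197 + 0.003528i)
|100⟩: (0.9485 - 0.3166i)(0.7544)(0.2024) = (0.1448 - 0.04834i)
|101⟩: (0.9485 - 0.3166i)(0.7544)(-0.3147 + 0.9273i) = (-0.003704 + 0.7387i)
|110⟩: (0.9485 - 0.3166i)(0.6564)(0.2024) = (0.126 - 0.04206i)
|111⟩: (0.9485 - 0.3166i)(0.6564)(-0.3147 + 0.9273i) = (-0.003223 + 0.6427i)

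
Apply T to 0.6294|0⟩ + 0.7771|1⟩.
0.6294|0⟩ + (0.5495 + 0.5495i)|1⟩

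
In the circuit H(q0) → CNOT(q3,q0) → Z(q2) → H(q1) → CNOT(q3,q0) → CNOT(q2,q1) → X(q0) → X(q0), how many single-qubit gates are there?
5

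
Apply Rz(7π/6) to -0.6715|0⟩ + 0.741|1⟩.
(0.1738 + 0.6486i)|0⟩ + (-0.1918 + 0.7158i)|1⟩

Rz(7π/6) = [[e^(−iθ/2), 0], [0, e^(iθ/2)]] with e^(±iθ/2) = cos(θ/2) ± i·sin(θ/2); θ = 7π/6, cos(θ/2) ≈ -0.258819, sin(θ/2) ≈ 0.965926.
With a = amp(|0⟩) = -0.6715 and b = amp(|1⟩) = 0.741:
new amp(|0⟩) = (-0.258819 - 0.965926i)·a = (0.1738 + 0.6486i)
new amp(|1⟩) = (-0.258819 + 0.965926i)·b = (-0.1918 + 0.7158i)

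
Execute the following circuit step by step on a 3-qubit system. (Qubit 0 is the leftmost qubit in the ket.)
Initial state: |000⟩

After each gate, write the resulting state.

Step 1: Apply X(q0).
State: |100⟩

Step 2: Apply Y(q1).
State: i|110⟩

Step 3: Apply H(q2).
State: (1/√2)i|110⟩ + (1/√2)i|111⟩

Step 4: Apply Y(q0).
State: 1/√2|010⟩ + 1/√2|011⟩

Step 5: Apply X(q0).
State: 1/√2|110⟩ + 1/√2|111⟩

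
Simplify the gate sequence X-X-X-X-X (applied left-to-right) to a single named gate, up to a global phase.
X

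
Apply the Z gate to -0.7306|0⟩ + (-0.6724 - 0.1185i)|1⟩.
-0.7306|0⟩ + (0.6724 + 0.1185i)|1⟩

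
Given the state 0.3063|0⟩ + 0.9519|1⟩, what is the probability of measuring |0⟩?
0.09382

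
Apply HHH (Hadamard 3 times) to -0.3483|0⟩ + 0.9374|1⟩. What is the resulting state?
0.4166|0⟩ - 0.9091|1⟩

H² = I, so H^3 = H: a single Hadamard. With (a, b) = (-0.3483, 0.9374), H gives ((a + b)/√2, (a − b)/√2) = (0.4166, -0.9091).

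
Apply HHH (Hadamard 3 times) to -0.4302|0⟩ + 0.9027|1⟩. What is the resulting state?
0.3341|0⟩ - 0.9425|1⟩

H² = I, so H^3 = H: a single Hadamard. With (a, b) = (-0.4302, 0.9027), H gives ((a + b)/√2, (a − b)/√2) = (0.3341, -0.9425).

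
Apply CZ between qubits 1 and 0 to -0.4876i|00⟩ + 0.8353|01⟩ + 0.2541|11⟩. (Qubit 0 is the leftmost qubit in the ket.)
-0.4876i|00⟩ + 0.8353|01⟩ - 0.2541|11⟩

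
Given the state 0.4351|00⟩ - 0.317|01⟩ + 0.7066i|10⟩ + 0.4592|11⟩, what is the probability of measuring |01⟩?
0.1005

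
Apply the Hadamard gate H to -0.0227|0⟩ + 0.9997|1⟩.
0.6908|0⟩ - 0.7229|1⟩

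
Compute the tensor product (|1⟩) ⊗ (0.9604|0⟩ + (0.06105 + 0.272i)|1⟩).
0.9604|10⟩ + (0.06105 + 0.272i)|11⟩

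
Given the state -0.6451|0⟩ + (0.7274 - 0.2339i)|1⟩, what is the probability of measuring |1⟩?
0.5838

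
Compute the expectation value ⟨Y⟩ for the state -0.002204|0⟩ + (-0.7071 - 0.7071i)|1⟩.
0.003117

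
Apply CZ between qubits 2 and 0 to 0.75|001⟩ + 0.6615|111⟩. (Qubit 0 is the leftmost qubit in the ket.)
0.75|001⟩ - 0.6615|111⟩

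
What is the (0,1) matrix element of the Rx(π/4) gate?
-0.3827i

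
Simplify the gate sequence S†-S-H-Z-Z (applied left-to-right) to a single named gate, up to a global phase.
H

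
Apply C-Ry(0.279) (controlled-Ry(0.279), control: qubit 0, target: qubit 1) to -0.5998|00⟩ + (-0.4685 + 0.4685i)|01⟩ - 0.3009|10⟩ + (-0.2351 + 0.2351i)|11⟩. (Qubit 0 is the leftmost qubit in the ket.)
-0.5998|00⟩ + (-0.4685 + 0.4685i)|01⟩ + (-0.2653 - 0.03269i)|10⟩ + (-0.2747 + 0.2328i)|11⟩

C-Ry(0.279) leaves the control-|0⟩ kets |00⟩, |01⟩ unchanged and applies Ry(0.279) to qubit 1 on the control-|1⟩ pair (|10⟩, |11⟩).
Ry(0.279) = [[cos(θ/2), −sin(θ/2)], [sin(θ/2), cos(θ/2)]]; θ = 0.279, cos(θ/2) ≈ 0.990286, sin(θ/2) ≈ 0.139048.
With a = amp(|10⟩) = -0.3009 and b = amp(|11⟩) = (-0.2351 + 0.2351i):
new amp(|10⟩) = (0.990286)·a + (-0.139048)·b = (-0.2653 - 0.03269i)
new amp(|11⟩) = (0.139048)·a + (0.990286)·b = (-0.2747 + 0.2328i)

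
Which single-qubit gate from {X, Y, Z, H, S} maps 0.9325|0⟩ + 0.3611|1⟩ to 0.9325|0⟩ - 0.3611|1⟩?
Z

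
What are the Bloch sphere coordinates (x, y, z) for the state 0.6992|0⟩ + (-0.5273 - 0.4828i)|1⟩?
(-0.7374, -0.6751, -0.02226)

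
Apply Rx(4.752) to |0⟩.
-0.721|0⟩ - 0.693i|1⟩

Rx(4.752) = [[cos(θ/2), −i·sin(θ/2)], [−i·sin(θ/2), cos(θ/2)]]; θ = 4.752, cos(θ/2) ≈ -0.720972, sin(θ/2) ≈ 0.692964.
With a = amp(|0⟩) = 1 and b = amp(|1⟩) = 0:
new amp(|0⟩) = (-0.720972)·a + (-0.692964i)·b = -0.721
new amp(|1⟩) = (-0.692964i)·a + (-0.720972)·b = -0.693i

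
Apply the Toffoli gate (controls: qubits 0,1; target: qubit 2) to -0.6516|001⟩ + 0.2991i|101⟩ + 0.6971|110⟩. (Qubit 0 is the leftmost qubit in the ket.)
-0.6516|001⟩ + 0.2991i|101⟩ + 0.6971|111⟩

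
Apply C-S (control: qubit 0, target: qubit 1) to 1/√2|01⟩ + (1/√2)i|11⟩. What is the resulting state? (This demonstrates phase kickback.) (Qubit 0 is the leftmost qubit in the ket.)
1/√2|01⟩ - 1/√2|11⟩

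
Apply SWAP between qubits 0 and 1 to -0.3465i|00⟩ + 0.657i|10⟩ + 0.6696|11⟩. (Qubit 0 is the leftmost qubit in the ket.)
-0.3465i|00⟩ + 0.657i|01⟩ + 0.6696|11⟩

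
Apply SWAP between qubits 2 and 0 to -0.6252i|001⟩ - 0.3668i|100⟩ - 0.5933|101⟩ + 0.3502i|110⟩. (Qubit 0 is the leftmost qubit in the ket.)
-0.3668i|001⟩ + 0.3502i|011⟩ - 0.6252i|100⟩ - 0.5933|101⟩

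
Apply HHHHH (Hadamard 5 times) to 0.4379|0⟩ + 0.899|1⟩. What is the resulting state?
0.9453|0⟩ - 0.326|1⟩

H² = I, so H^5 = H: a single Hadamard. With (a, b) = (0.4379, 0.899), H gives ((a + b)/√2, (a − b)/√2) = (0.9453, -0.326).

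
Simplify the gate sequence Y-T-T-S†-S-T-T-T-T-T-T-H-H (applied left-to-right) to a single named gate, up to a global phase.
Y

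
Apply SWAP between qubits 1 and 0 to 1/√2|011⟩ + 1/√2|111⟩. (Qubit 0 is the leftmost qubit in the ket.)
1/√2|101⟩ + 1/√2|111⟩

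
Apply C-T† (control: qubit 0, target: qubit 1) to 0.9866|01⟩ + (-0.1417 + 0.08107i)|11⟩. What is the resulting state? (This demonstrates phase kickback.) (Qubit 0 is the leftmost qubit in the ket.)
0.9866|01⟩ + (-0.04287 + 0.1575i)|11⟩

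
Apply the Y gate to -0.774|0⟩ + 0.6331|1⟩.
-0.6331i|0⟩ - 0.774i|1⟩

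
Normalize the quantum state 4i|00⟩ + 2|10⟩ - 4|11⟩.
0.6667i|00⟩ + 0.3333|10⟩ - 0.6667|11⟩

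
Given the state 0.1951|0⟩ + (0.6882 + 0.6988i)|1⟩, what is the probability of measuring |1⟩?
0.9619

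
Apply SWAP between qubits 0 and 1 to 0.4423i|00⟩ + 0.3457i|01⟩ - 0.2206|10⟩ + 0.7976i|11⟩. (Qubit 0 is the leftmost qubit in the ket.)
0.4423i|00⟩ - 0.2206|01⟩ + 0.3457i|10⟩ + 0.7976i|11⟩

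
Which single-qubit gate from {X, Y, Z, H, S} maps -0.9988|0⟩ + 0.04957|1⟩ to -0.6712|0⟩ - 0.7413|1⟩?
H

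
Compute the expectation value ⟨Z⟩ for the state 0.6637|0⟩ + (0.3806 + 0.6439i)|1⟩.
-0.119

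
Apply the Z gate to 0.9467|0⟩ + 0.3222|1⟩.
0.9467|0⟩ - 0.3222|1⟩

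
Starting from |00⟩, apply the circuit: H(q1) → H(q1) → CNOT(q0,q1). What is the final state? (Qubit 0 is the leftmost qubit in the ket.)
|00⟩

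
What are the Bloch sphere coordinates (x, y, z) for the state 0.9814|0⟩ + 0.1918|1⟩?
(0.3765, 0, 0.9264)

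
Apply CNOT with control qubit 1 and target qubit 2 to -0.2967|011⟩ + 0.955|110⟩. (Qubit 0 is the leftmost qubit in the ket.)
-0.2967|010⟩ + 0.955|111⟩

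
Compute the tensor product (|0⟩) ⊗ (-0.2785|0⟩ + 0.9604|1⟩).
-0.2785|00⟩ + 0.9604|01⟩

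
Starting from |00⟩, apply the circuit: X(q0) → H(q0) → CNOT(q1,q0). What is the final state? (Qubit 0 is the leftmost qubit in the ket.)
1/√2|00⟩ - 1/√2|10⟩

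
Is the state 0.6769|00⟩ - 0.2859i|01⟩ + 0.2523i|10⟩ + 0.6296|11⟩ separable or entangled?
Entangled

Writing the state as a|00⟩ + b|01⟩ + c|10⟩ + d|11⟩, it is a product state iff ad − bc = 0.
Here (a, b, c, d) = (0.6769, -0.2859i, 0.2523i, 0.6296): ad − bc = (0.6769)(0.6296) − (-0.2859i)(0.2523i) = 0.354 ≠ 0, so the state is entangled.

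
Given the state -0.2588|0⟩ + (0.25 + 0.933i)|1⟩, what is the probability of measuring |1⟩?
0.933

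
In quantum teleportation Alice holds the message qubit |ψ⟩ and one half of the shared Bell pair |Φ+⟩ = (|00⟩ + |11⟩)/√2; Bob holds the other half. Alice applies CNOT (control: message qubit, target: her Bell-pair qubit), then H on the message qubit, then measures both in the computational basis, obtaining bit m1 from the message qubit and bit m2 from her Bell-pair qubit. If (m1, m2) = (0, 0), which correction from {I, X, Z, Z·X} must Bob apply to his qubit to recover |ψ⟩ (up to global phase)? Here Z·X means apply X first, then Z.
I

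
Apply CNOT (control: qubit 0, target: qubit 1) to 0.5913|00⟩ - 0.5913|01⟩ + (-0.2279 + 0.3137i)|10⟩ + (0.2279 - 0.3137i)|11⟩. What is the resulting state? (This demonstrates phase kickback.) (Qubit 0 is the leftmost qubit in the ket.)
0.5913|00⟩ - 0.5913|01⟩ + (0.2279 - 0.3137i)|10⟩ + (-0.2279 + 0.3137i)|11⟩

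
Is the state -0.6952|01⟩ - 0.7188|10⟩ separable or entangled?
Entangled

Writing the state as a|00⟩ + b|01⟩ + c|10⟩ + d|11⟩, it is a product state iff ad − bc = 0.
Here (a, b, c, d) = (0, -0.6952, -0.7188, 0): ad − bc = (0)(0) − (-0.6952)(-0.7188) = -0.4997 ≠ 0, so the state is entangled.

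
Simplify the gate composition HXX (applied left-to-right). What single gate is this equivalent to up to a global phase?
H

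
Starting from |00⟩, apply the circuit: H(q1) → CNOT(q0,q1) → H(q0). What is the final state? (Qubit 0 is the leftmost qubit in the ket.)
1/2|00⟩ + 1/2|01⟩ + 1/2|10⟩ + 1/2|11⟩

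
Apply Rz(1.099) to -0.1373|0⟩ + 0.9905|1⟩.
(-0.1171 + 0.07171i)|0⟩ + (0.8447 + 0.5173i)|1⟩

Rz(1.099) = [[e^(−iθ/2), 0], [0, e^(iθ/2)]] with e^(±iθ/2) = cos(θ/2) ± i·sin(θ/2); θ = 1.099, cos(θ/2) ≈ 0.852786, sin(θ/2) ≈ 0.522261.
With a = amp(|0⟩) = -0.1373 and b = amp(|1⟩) = 0.9905:
new amp(|0⟩) = (0.852786 - 0.522261i)·a = (-0.1171 + 0.07171i)
new amp(|1⟩) = (0.852786 + 0.522261i)·b = (0.8447 + 0.5173i)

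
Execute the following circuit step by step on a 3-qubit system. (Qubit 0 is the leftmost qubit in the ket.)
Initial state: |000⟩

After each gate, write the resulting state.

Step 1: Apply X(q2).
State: |001⟩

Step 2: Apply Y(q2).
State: -i|000⟩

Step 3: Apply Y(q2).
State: |001⟩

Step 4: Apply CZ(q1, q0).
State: |001⟩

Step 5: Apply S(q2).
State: i|001⟩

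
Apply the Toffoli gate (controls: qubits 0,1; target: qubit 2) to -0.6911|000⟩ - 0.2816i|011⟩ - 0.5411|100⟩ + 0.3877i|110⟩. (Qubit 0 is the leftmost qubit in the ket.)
-0.6911|000⟩ - 0.2816i|011⟩ - 0.5411|100⟩ + 0.3877i|111⟩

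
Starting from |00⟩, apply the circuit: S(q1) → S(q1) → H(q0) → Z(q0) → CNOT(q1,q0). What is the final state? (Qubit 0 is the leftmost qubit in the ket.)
1/√2|00⟩ - 1/√2|10⟩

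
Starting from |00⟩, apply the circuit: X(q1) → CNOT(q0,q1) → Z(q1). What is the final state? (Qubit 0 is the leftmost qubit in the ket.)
-|01⟩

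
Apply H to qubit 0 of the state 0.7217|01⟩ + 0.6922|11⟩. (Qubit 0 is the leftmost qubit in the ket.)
0.9998|01⟩ + 0.02086|11⟩

H on qubit 0 mixes each pair of kets that differ only in qubit 0: amplitudes (a, b) of (|…0…⟩, |…1…⟩) become ((a + b)/√2, (a − b)/√2). Kets absent from the input have amplitude 0.
(|01⟩, |11⟩): (a, b) = (0.7217, 0.6922) → (0.9998, 0.02086)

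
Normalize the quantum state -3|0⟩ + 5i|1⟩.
-0.5145|0⟩ + 0.8575i|1⟩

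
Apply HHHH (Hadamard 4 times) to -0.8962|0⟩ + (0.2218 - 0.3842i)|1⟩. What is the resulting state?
-0.8962|0⟩ + (0.2218 - 0.3842i)|1⟩

H² = I, so an even number of Hadamards cancels: H^4 = I and the state is unchanged.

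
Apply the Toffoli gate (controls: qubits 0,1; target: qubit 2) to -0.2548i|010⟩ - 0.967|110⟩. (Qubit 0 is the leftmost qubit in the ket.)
-0.2548i|010⟩ - 0.967|111⟩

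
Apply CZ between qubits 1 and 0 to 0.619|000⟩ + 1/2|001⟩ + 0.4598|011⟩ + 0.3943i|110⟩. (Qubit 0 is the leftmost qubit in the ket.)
0.619|000⟩ + 1/2|001⟩ + 0.4598|011⟩ - 0.3943i|110⟩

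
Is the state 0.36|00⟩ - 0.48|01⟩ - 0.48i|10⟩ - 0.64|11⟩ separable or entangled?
Entangled

Writing the state as a|00⟩ + b|01⟩ + c|10⟩ + d|11⟩, it is a product state iff ad − bc = 0.
Here (a, b, c, d) = (0.36, -0.48, -0.48i, -0.64): ad − bc = (0.36)(-0.64) − (-0.48)(-0.48i) = (-0.2304 - 0.2304i) ≠ 0, so the state is entangled.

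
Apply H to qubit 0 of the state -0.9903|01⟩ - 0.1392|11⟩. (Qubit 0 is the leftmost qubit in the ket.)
-0.7987|01⟩ - 0.6018|11⟩

H on qubit 0 mixes each pair of kets that differ only in qubit 0: amplitudes (a, b) of (|…0…⟩, |…1…⟩) become ((a + b)/√2, (a − b)/√2). Kets absent from the input have amplitude 0.
(|01⟩, |11⟩): (a, b) = (-0.9903, -0.1392) → (-0.7987, -0.6018)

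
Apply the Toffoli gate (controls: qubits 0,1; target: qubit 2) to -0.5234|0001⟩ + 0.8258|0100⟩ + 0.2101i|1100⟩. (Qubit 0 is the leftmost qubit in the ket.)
-0.5234|0001⟩ + 0.8258|0100⟩ + 0.2101i|1110⟩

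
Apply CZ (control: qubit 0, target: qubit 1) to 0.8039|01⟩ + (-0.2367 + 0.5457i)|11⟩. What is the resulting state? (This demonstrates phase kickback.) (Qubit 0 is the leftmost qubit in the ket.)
0.8039|01⟩ + (0.2367 - 0.5457i)|11⟩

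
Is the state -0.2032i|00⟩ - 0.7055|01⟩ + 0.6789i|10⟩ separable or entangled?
Entangled

Writing the state as a|00⟩ + b|01⟩ + c|10⟩ + d|11⟩, it is a product state iff ad − bc = 0.
Here (a, b, c, d) = (-0.2032i, -0.7055, 0.6789i, 0): ad − bc = (-0.2032i)(0) − (-0.7055)(0.6789i) = 0.479i ≠ 0, so the state is entangled.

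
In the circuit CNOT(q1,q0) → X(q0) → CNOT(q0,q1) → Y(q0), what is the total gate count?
4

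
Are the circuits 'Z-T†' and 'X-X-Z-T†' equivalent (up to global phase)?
Yes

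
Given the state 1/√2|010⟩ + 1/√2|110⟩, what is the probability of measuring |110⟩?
1/2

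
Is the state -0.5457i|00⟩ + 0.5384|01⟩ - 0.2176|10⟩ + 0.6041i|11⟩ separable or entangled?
Entangled

Writing the state as a|00⟩ + b|01⟩ + c|10⟩ + d|11⟩, it is a product state iff ad − bc = 0.
Here (a, b, c, d) = (-0.5457i, 0.5384, -0.2176, 0.6041i): ad − bc = (-0.5457i)(0.6041i) − (0.5384)(-0.2176) = 0.4468 ≠ 0, so the state is entangled.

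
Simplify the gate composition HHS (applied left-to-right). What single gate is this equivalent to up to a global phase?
S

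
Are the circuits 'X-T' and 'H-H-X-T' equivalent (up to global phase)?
Yes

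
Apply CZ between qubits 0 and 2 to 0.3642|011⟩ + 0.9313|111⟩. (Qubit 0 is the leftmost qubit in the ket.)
0.3642|011⟩ - 0.9313|111⟩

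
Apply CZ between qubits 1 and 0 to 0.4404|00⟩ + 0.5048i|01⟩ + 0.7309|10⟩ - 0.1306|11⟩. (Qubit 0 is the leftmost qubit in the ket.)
0.4404|00⟩ + 0.5048i|01⟩ + 0.7309|10⟩ + 0.1306|11⟩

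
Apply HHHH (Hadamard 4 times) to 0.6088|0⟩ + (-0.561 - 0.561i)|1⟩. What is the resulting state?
0.6088|0⟩ + (-0.561 - 0.561i)|1⟩

H² = I, so an even number of Hadamards cancels: H^4 = I and the state is unchanged.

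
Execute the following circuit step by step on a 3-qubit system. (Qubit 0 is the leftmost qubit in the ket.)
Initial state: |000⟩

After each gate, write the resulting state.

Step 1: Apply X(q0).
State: |100⟩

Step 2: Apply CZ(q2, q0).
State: |100⟩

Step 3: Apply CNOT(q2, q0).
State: |100⟩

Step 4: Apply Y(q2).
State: i|101⟩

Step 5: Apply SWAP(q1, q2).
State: i|110⟩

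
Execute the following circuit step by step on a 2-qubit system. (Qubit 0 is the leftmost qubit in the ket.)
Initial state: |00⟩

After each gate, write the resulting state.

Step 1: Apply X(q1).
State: |01⟩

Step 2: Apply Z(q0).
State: |01⟩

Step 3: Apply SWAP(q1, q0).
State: |10⟩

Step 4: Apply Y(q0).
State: -i|00⟩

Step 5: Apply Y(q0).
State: |10⟩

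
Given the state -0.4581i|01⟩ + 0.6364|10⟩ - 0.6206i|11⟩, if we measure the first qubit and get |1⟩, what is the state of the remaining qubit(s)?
0.7159|0⟩ - 0.6982i|1⟩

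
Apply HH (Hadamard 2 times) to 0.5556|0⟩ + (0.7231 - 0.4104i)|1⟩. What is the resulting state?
0.5556|0⟩ + (0.7231 - 0.4104i)|1⟩

H² = I, so an even number of Hadamards cancels: H^2 = I and the state is unchanged.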